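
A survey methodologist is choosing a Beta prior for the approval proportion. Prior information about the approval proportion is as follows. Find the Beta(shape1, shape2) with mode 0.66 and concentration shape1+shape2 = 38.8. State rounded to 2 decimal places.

shape1 = 25.29, shape2 = 13.51

Mode = (shape1−1)/(κ−2) with κ = shape1+shape2, so shape1−1 = 0.66·36.8 = 24.29.
shape1 = 25.29; shape2 = κ − shape1 = 13.51.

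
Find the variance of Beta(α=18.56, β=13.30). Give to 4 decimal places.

0.0074

μ = 18.56/31.86 = 0.582549; Var = μ(1−μ)/(α+β+1) = 0.2431857/32.86 = 0.0074.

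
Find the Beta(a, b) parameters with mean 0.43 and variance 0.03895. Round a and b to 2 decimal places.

a = 2.28, b = 3.02

Write ν = a+b; then a = μν and Var = μ(1−μ)/(ν+1).
ν = μ(1−μ)/Var − 1 = 0.2451/0.03895 − 1 = 5.2927.
a = 0.43·5.2927 = 2.28, b = 0.57·5.2927 = 3.02.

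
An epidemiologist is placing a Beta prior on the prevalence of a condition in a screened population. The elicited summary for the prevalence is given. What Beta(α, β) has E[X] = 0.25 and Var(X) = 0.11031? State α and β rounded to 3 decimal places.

By moment matching, α+β = μ(1−μ)/σ² − 1 = (0.25·0.75)/0.11031 − 1 = 1.6998 − 1 = 0.6998.
Since α/(α+β) = μ, α = 0.25·0.6998 = 0.175 and β = 0.75·0.6998 = 0.525.

α = 0.175, β = 0.525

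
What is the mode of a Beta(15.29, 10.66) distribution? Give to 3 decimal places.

With α,β > 1, mode = (α−1)/(α+β−2) = 14.29/23.95 = 0.597.

0.597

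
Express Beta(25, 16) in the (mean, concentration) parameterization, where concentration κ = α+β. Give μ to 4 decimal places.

κ = α+β = 25+16 = 41; μ = α/κ = 25/41 = 0.6098.

μ = 0.6098, κ = 41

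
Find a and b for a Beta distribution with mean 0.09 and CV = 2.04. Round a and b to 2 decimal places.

a = 0.13, b = 1.30

Var = (CV·μ)² = (2.04×0.09)² = 0.033709.
a+b = μ(1−μ)/Var − 1 = 0.0819/0.033709 − 1 = 1.4296.
Thus a = 0.09·1.4296 = 0.13 and b = 0.91·1.4296 = 1.30.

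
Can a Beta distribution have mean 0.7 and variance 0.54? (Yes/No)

For any Beta, Var(X) < E[X]·(1−E[X]).
Here μ(1−μ) = 0.7×0.3 = 0.21, and 0.54 ≥ 0.21.

No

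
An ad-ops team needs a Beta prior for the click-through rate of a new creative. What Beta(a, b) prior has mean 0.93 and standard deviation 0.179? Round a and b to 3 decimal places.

Variance = 0.179² = 0.032041. The moment-matching identity a+b = μ(1−μ)/Var − 1 gives
a+b = 0.0651/0.032041 − 1 = 1.0318, so a = μ·1.0318 = 0.960 and b = (1−μ)·1.0318 = 0.072.

a = 0.960, b = 0.072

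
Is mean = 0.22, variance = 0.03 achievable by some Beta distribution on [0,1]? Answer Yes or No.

The Beta variance bound is σ² < μ(1−μ).
Here μ(1−μ) = 0.22×0.78 = 0.1716, and 0.03 < 0.1716.

Yes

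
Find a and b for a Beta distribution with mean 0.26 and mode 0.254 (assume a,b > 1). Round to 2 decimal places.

a = 21.32, b = 60.68

With s = a+b: μ = a/s and mode = (a−1)/(s−2). Eliminating a = μs,
μs − 1 = m(s−2) ⇒ s(μ−m) = 1−2m ⇒ s = 0.492/0.006 = 82.0000.
So a = μs = 21.32, b = (1−μ)s = 60.68.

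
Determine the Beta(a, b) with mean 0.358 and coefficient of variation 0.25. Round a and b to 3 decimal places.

a = 9.914, b = 17.779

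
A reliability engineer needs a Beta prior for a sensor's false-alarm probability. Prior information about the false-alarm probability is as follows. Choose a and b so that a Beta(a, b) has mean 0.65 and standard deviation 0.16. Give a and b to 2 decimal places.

σ² = 0.16² = 0.0256.
With s = a+b, Var = μ(1−μ)/(s+1), so s+1 = (0.65×0.35)/0.0256 = 8.8867 and s = 7.8867.
a = μs = 5.13, b = (1−μ)s = 2.76.

a = 5.13, b = 2.76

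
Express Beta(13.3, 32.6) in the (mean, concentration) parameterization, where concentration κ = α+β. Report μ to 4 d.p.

μ = 0.2898, κ = 45.9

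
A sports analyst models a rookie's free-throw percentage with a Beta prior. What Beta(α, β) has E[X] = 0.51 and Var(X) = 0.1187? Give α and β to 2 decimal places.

Let s = α+β. The Beta variance is μ(1−μ)/(s+1).
So s+1 = μ(1−μ)/σ² = (0.51×0.49)/0.1187 = 0.2499/0.1187 = 2.1053, giving s = 1.1053.
Then α = μs = 0.51×1.1053 = 0.56 and β = (1−μ)s = 0.49×1.1053 = 0.54.

α = 0.56, β = 0.54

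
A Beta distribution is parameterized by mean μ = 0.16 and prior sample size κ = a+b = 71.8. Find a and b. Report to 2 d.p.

a = 11.49, b = 60.31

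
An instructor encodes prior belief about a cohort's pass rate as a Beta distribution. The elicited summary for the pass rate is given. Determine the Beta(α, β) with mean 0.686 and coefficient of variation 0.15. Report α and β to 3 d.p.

Var = (CV·μ)² = (0.15×0.686)² = 0.010588.
α+β = μ(1−μ)/Var − 1 = 0.215404/0.010588 − 1 = 19.3434.
Thus α = 0.686·19.3434 = 13.270 and β = 0.314·19.3434 = 6.074.

α = 13.270, β = 6.074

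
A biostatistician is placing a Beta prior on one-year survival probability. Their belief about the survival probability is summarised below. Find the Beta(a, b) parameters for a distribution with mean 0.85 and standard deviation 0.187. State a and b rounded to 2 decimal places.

First σ² = 0.034969. Setting a = μn, b = (1−μ)n with n = a+b,
μ(1−μ)/(n+1) = 0.034969 ⇒ n+1 = 0.1275/0.034969 = 3.6461 ⇒ n = 2.6461.
Hence a = 0.85×2.6461 = 2.25, b = 0.15×2.6461 = 0.40.

a = 2.25, b = 0.40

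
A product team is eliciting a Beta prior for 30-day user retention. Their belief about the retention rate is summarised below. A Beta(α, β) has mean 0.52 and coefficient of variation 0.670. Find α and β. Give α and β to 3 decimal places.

α = 0.549, β = 0.507

Var = (CV·μ)² = (0.670×0.52)² = 0.121383.
α+β = μ(1−μ)/Var − 1 = 0.2496/0.121383 − 1 = 1.0563.
Thus α = 0.52·1.0563 = 0.549 and β = 0.48·1.0563 = 0.507.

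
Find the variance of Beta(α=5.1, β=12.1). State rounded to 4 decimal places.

0.0115

α+β = 17.2 and αβ = 61.71, so Var = αβ/[(α+β)²(α+β+1)] = 61.71/5384.288 = 0.0115.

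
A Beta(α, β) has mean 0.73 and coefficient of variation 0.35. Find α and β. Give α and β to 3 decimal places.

Var = (CV·μ)² = (0.35×0.73)² = 0.065280.
α+β = μ(1−μ)/Var − 1 = 0.1971/0.065280 − 1 = 2.0193.
Thus α = 0.73·2.0193 = 1.474 and β = 0.27·2.0193 = 0.545.

α = 1.474, β = 0.545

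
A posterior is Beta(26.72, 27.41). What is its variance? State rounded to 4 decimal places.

Var = αβ/[(α+β)²(α+β+1)] = (26.72×27.41)/(54.13²×55.13) = 732.3952/161534.036897 = 0.0045.

0.0045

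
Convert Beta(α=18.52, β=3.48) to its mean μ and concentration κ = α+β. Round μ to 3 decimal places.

μ = 0.842, κ = 22.00

κ = α+β = 18.52+3.48 = 22.00; μ = α/κ = 18.52/22.00 = 0.842.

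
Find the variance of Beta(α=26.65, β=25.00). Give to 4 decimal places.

0.0047

α+β = 51.65 and αβ = 666.2500, so Var = αβ/[(α+β)²(α+β+1)] = 666.2500/140455.589625 = 0.0047.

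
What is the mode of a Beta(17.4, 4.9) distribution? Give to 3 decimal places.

The density x^(α−1)(1−x)^(β−1) is maximised at (α−1)/(α+β−2) = 16.4/20.3 = 0.808.

0.808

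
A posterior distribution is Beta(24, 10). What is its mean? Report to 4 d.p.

The Beta mean is α/(α+β) = 24/(24+10) = 0.7059.

0.7059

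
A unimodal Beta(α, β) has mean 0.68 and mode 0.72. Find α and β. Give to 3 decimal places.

With s = α+β: μ = α/s and mode = (α−1)/(s−2). Eliminating α = μs,
μs − 1 = m(s−2) ⇒ s(μ−m) = 1−2m ⇒ s = -0.44/-0.04 = 11.0000.
So α = μs = 7.480, β = (1−μ)s = 3.520.

α = 7.480, β = 3.520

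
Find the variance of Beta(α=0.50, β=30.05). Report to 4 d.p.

0.0005

μ = 0.50/30.55 = 0.016367; Var = μ(1−μ)/(α+β+1) = 0.0160987/31.55 = 0.0005.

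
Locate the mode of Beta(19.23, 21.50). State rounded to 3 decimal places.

0.471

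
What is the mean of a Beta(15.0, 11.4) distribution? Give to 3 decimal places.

The Beta mean is α/(α+β) = 15.0/(15.0+11.4) = 0.568.

0.568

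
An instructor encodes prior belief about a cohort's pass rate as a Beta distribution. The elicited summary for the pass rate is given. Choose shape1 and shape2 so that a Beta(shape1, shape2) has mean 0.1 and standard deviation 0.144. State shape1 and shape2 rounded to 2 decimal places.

shape1 = 0.33, shape2 = 3.01

σ² = 0.144² = 0.020736.
With s = shape1+shape2, Var = μ(1−μ)/(s+1), so s+1 = (0.1×0.9)/0.020736 = 4.3403 and s = 3.3403.
shape1 = μs = 0.33, shape2 = (1−μ)s = 3.01.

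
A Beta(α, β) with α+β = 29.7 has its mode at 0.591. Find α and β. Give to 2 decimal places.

α = 17.37, β = 12.33

Mode = (α−1)/(κ−2) with κ = α+β, so α−1 = 0.591·27.7 = 16.37.
α = 17.37; β = κ − α = 12.33.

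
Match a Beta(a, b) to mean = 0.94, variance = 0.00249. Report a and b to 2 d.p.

By moment matching, a+b = μ(1−μ)/σ² − 1 = (0.94·0.06)/0.00249 − 1 = 22.6506 − 1 = 21.6506.
Since a/(a+b) = μ, a = 0.94·21.6506 = 20.35 and b = 0.06·21.6506 = 1.30.

a = 20.35, b = 1.30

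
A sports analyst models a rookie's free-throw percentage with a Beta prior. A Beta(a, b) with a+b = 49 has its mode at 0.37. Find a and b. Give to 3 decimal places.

Since the density peak of Beta(a,b) is at (a−1)/(a+b−2),
a = 1 + 0.37(49−2) = 18.390 and b = 49 − 18.390 = 30.610.

a = 18.390, b = 30.610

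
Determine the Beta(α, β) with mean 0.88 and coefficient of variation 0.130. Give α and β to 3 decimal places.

α = 6.221, β = 0.848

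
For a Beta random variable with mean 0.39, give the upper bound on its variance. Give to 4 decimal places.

0.2379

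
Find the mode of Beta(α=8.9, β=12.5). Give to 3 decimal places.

The density x^(α−1)(1−x)^(β−1) is maximised at (α−1)/(α+β−2) = 7.9/19.4 = 0.407.

0.407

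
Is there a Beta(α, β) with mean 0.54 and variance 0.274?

For any Beta, Var(X) < E[X]·(1−E[X]).
Here μ(1−μ) = 0.54×0.46 = 0.2484, and 0.274 ≥ 0.2484.

No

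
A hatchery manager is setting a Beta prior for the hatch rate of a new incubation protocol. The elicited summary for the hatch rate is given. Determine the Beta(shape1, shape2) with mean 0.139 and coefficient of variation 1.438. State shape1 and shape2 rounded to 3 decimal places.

Var = (CV·μ)² = (1.438×0.139)² = 0.039953.
shape1+shape2 = μ(1−μ)/Var − 1 = 0.119679/0.039953 − 1 = 1.9955.
Thus shape1 = 0.139·1.9955 = 0.277 and shape2 = 0.861·1.9955 = 1.718.

shape1 = 0.277, shape2 = 1.718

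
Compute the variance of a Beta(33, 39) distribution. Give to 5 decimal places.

0.00340

Var = αβ/[(α+β)²(α+β+1)] = (33×39)/(72²×73) = 1287/378432 = 0.00340.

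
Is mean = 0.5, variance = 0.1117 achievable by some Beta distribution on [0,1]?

Yes

The Beta variance bound is σ² < μ(1−μ).
Here μ(1−μ) = 0.5×0.5 = 0.25, and 0.1117 < 0.25.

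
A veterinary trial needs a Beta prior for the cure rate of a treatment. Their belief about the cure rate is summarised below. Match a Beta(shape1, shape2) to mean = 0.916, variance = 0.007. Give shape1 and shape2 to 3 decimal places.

Let s = shape1+shape2. The Beta variance is μ(1−μ)/(s+1).
So s+1 = μ(1−μ)/σ² = (0.916×0.084)/0.007 = 0.076944/0.007 = 10.9920, giving s = 9.9920.
Then shape1 = μs = 0.916×9.9920 = 9.153 and shape2 = (1−μ)s = 0.084×9.9920 = 0.839.

shape1 = 9.153, shape2 = 0.839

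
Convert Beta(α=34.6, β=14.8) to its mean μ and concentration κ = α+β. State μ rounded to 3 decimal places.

μ = 0.700, κ = 49.4

κ = α+β = 34.6+14.8 = 49.4; μ = α/κ = 34.6/49.4 = 0.700.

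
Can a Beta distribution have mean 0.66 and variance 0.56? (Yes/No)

A Beta with mean μ has variance μ(1−μ)/(α+β+1) < μ(1−μ).
Here μ(1−μ) = 0.66×0.34 = 0.2244, and 0.56 ≥ 0.2244.

No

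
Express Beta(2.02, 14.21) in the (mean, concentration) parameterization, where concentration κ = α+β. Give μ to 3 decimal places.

κ = α+β = 2.02+14.21 = 16.23; μ = α/κ = 2.02/16.23 = 0.124.

μ = 0.124, κ = 16.23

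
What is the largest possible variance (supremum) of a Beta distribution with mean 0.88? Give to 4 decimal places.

0.1056

Var = μ(1−μ)/(α+β+1), which approaches μ(1−μ) as α+β → 0.
So the supremum is μ(1−μ) = 0.88×0.12 = 0.1056.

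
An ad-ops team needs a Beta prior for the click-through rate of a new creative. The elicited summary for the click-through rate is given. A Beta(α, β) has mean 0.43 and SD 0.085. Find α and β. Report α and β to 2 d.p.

σ² = 0.085² = 0.007225.
With s = α+β, Var = μ(1−μ)/(s+1), so s+1 = (0.43×0.57)/0.007225 = 33.9239 and s = 32.9239.
α = μs = 14.16, β = (1−μ)s = 18.77.

α = 14.16, β = 18.77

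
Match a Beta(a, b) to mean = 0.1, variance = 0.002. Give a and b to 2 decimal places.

a = 4.40, b = 39.60

Let s = a+b. The Beta variance is μ(1−μ)/(s+1).
So s+1 = μ(1−μ)/σ² = (0.1×0.9)/0.002 = 0.09/0.002 = 45.0000, giving s = 44.0000.
Then a = μs = 0.1×44.0000 = 4.40 and b = (1−μ)s = 0.9×44.0000 = 39.60.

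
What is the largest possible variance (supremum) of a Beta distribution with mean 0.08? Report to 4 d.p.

0.0736

For fixed mean μ the Beta variance is μ(1−μ)/(α+β+1), increasing as α+β decreases.
Its least upper bound (not attained) is μ(1−μ) = 0.08·0.92 = 0.0736.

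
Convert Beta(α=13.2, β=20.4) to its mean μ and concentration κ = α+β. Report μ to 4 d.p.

μ = 0.3929, κ = 33.6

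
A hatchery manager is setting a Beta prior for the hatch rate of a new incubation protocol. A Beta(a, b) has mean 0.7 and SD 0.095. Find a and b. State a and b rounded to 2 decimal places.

σ² = 0.095² = 0.009025.
With s = a+b, Var = μ(1−μ)/(s+1), so s+1 = (0.7×0.3)/0.009025 = 23.2687 and s = 22.2687.
a = μs = 15.59, b = (1−μ)s = 6.68.

a = 15.59, b = 6.68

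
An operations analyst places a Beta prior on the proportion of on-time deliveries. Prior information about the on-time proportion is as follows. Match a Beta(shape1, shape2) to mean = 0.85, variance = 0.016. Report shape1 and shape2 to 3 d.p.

shape1 = 5.923, shape2 = 1.045

Let s = shape1+shape2. The Beta variance is μ(1−μ)/(s+1).
So s+1 = μ(1−μ)/σ² = (0.85×0.15)/0.016 = 0.1275/0.016 = 7.9688, giving s = 6.9688.
Then shape1 = μs = 0.85×6.9688 = 5.923 and shape2 = (1−μ)s = 0.15×6.9688 = 1.045.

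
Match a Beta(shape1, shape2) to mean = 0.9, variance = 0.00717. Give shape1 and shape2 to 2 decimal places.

shape1 = 10.40, shape2 = 1.16

Write ν = shape1+shape2; then shape1 = μν and Var = μ(1−μ)/(ν+1).
ν = μ(1−μ)/Var − 1 = 0.09/0.00717 − 1 = 11.5523.
shape1 = 0.9·11.5523 = 10.40, shape2 = 0.1·11.5523 = 1.16.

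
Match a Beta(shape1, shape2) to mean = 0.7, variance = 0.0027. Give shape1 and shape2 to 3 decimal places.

Write ν = shape1+shape2; then shape1 = μν and Var = μ(1−μ)/(ν+1).
ν = μ(1−μ)/Var − 1 = 0.21/0.0027 − 1 = 76.7778.
shape1 = 0.7·76.7778 = 53.744, shape2 = 0.3·76.7778 = 23.033.

shape1 = 53.744, shape2 = 23.033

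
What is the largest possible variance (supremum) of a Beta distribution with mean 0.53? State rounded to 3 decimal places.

For fixed mean μ the Beta variance is μ(1−μ)/(α+β+1), increasing as α+β decreases.
Its least upper bound (not attained) is μ(1−μ) = 0.53·0.47 = 0.249.

0.249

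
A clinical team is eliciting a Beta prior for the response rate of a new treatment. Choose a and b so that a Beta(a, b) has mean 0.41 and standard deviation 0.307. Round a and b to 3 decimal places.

a = 0.642, b = 0.924

First σ² = 0.094249. Setting a = μn, b = (1−μ)n with n = a+b,
μ(1−μ)/(n+1) = 0.094249 ⇒ n+1 = 0.2419/0.094249 = 2.5666 ⇒ n = 1.5666.
Hence a = 0.41×1.5666 = 0.642, b = 0.59×1.5666 = 0.924.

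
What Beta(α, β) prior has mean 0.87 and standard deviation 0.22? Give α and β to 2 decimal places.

First σ² = 0.0484. Setting α = μn, β = (1−μ)n with n = α+β,
μ(1−μ)/(n+1) = 0.0484 ⇒ n+1 = 0.1131/0.0484 = 2.3368 ⇒ n = 1.3368.
Hence α = 0.87×1.3368 = 1.16, β = 0.13×1.3368 = 0.17.

α = 1.16, β = 0.17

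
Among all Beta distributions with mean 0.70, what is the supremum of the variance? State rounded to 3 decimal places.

0.210

For fixed mean μ the Beta variance is μ(1−μ)/(α+β+1), increasing as α+β decreases.
Its least upper bound (not attained) is μ(1−μ) = 0.70·0.30 = 0.210.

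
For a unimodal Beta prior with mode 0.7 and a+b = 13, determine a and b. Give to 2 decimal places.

a = 8.70, b = 4.30

Since the density peak of Beta(a,b) is at (a−1)/(a+b−2),
a = 1 + 0.7(13−2) = 8.70 and b = 13 − 8.70 = 4.30.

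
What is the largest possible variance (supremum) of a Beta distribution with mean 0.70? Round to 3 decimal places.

Var = μ(1−μ)/(α+β+1), which approaches μ(1−μ) as α+β → 0.
So the supremum is μ(1−μ) = 0.70×0.30 = 0.210.

0.210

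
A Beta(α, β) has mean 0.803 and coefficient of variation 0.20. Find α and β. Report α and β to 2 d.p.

σ = CV·μ = 0.20×0.803 = 0.16060, so σ² = 0.025792.
s+1 = μ(1−μ)/σ² = 0.158191/0.025792 = 6.1333, so s = α+β = 5.1333.
α = μs = 4.12, β = (1−μ)s = 1.01.

α = 4.12, β = 1.01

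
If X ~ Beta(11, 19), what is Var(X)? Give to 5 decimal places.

Var = αβ/[(α+β)²(α+β+1)] = (11×19)/(30²×31) = 209/27900 = 0.00749.

0.00749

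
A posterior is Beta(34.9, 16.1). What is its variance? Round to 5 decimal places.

0.00415

μ = 34.9/51.0 = 0.684314; Var = μ(1−μ)/(α+β+1) = 0.2160285/52.0 = 0.00415.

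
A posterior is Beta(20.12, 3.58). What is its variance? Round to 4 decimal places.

0.0052

μ = 20.12/23.70 = 0.848945; Var = μ(1−μ)/(α+β+1) = 0.1282373/24.70 = 0.0052.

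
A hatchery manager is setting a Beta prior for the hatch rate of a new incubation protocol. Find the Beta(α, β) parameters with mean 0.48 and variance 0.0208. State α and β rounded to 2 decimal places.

α = 5.28, β = 5.72

Write ν = α+β; then α = μν and Var = μ(1−μ)/(ν+1).
ν = μ(1−μ)/Var − 1 = 0.2496/0.0208 − 1 = 11.0000.
α = 0.48·11.0000 = 5.28, β = 0.52·11.0000 = 5.72.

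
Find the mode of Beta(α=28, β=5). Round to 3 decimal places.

0.871

With α,β > 1, mode = (α−1)/(α+β−2) = 27/31 = 0.871.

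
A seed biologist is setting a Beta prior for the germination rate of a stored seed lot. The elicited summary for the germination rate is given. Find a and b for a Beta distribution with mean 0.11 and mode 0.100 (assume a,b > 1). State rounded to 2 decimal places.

Let s = a+b. Mean gives a = μs = 0.11s; mode gives (a−1)/(s−2) = 0.100.
Substituting: 0.11s − 1 = 0.100(s−2) = 0.100s − 0.200, so 0.010s = 0.800 and s = 80.0000.
Then a = 0.11×80.0000 = 8.80 and b = s−a = 71.20.

a = 8.80, b = 71.20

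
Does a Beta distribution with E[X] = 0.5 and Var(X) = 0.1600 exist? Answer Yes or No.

Yes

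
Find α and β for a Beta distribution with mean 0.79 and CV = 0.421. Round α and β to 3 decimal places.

Var = (CV·μ)² = (0.421×0.79)² = 0.110616.
α+β = μ(1−μ)/Var − 1 = 0.1659/0.110616 − 1 = 0.4998.
Thus α = 0.79·0.4998 = 0.395 and β = 0.21·0.4998 = 0.105.

α = 0.395, β = 0.105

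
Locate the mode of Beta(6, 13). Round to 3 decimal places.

With α,β > 1, mode = (α−1)/(α+β−2) = 5/17 = 0.294.

0.294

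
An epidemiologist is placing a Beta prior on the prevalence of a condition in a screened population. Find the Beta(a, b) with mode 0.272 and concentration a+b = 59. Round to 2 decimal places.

a = 16.50, b = 42.50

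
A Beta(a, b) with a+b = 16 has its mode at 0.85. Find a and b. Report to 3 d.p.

For a,b>1 the mode is (a−1)/(a+b−2), so a = mode·(κ−2)+1 = 0.85×14+1 = 12.900.
And b = (1−mode)·(κ−2)+1 = 0.15×14+1 = 3.100.

a = 12.900, b = 3.100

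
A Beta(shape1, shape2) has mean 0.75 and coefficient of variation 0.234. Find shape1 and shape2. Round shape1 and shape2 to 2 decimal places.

shape1 = 3.82, shape2 = 1.27

Var = (CV·μ)² = (0.234×0.75)² = 0.030800.
shape1+shape2 = μ(1−μ)/Var − 1 = 0.1875/0.030800 − 1 = 5.0876.
Thus shape1 = 0.75·5.0876 = 3.82 and shape2 = 0.25·5.0876 = 1.27.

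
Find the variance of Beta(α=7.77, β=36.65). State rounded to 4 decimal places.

0.0032

μ = 7.77/44.42 = 0.174921; Var = μ(1−μ)/(α+β+1) = 0.1443238/45.42 = 0.0032.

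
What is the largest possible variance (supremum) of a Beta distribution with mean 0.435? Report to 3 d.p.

For fixed mean μ the Beta variance is μ(1−μ)/(α+β+1), increasing as α+β decreases.
Its least upper bound (not attained) is μ(1−μ) = 0.435·0.565 = 0.246.

0.246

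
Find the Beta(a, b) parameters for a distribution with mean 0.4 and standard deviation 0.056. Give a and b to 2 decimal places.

a = 30.21, b = 45.32

σ² = 0.056² = 0.003136.
With s = a+b, Var = μ(1−μ)/(s+1), so s+1 = (0.4×0.6)/0.003136 = 76.5306 and s = 75.5306.
a = μs = 30.21, b = (1−μ)s = 45.32.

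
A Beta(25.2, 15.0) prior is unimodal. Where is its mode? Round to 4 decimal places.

0.6335

With α,β > 1, mode = (α−1)/(α+β−2) = 24.2/38.2 = 0.6335.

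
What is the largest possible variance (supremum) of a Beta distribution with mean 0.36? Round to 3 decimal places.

For fixed mean μ the Beta variance is μ(1−μ)/(α+β+1), increasing as α+β decreases.
Its least upper bound (not attained) is μ(1−μ) = 0.36·0.64 = 0.230.

0.230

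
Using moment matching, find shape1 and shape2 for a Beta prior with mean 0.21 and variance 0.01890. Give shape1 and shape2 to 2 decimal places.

Let s = shape1+shape2. The Beta variance is μ(1−μ)/(s+1).
So s+1 = μ(1−μ)/σ² = (0.21×0.79)/0.01890 = 0.1659/0.01890 = 8.7778, giving s = 7.7778.
Then shape1 = μs = 0.21×7.7778 = 1.63 and shape2 = (1−μ)s = 0.79×7.7778 = 6.14.

shape1 = 1.63, shape2 = 6.14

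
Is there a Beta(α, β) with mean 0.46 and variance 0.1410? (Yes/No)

Yes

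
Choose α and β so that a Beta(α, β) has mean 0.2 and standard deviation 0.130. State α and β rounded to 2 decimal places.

First σ² = 0.016900. Setting α = μn, β = (1−μ)n with n = α+β,
μ(1−μ)/(n+1) = 0.016900 ⇒ n+1 = 0.16/0.016900 = 9.4675 ⇒ n = 8.4675.
Hence α = 0.2×8.4675 = 1.69, β = 0.8×8.4675 = 6.77.

α = 1.69, β = 6.77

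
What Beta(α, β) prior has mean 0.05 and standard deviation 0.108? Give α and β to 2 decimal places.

Variance = 0.108² = 0.011664. The moment-matching identity α+β = μ(1−μ)/Var − 1 gives
α+β = 0.0475/0.011664 − 1 = 3.0724, so α = μ·3.0724 = 0.15 and β = (1−μ)·3.0724 = 2.92.

α = 0.15, β = 2.92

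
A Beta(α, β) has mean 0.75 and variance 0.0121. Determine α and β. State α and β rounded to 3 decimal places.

α = 10.872, β = 3.624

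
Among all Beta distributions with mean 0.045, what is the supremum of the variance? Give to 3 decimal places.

Var = μ(1−μ)/(α+β+1), which approaches μ(1−μ) as α+β → 0.
So the supremum is μ(1−μ) = 0.045×0.955 = 0.043.

0.043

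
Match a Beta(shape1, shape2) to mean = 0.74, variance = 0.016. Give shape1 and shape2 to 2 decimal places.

shape1 = 8.16, shape2 = 2.87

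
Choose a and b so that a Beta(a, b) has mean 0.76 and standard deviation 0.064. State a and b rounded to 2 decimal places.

σ² = 0.064² = 0.004096.
With s = a+b, Var = μ(1−μ)/(s+1), so s+1 = (0.76×0.24)/0.004096 = 44.5313 and s = 43.5313.
a = μs = 33.08, b = (1−μ)s = 10.45.

a = 33.08, b = 10.45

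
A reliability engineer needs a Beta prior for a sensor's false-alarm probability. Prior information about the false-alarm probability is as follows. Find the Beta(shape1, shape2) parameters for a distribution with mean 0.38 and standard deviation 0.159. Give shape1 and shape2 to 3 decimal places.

shape1 = 3.161, shape2 = 5.158

Variance = 0.159² = 0.025281. The moment-matching identity shape1+shape2 = μ(1−μ)/Var − 1 gives
shape1+shape2 = 0.2356/0.025281 − 1 = 8.3193, so shape1 = μ·8.3193 = 3.161 and shape2 = (1−μ)·8.3193 = 5.158.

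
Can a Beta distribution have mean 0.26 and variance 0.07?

Yes

The Beta variance bound is σ² < μ(1−μ).
Here μ(1−μ) = 0.26×0.74 = 0.1924, and 0.07 < 0.1924.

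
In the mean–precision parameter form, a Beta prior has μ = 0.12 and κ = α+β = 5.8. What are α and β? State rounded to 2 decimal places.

α = μκ = 0.12×5.8 = 0.70 and β = (1−μ)κ = 0.88×5.8 = 5.10.

α = 0.70, β = 5.10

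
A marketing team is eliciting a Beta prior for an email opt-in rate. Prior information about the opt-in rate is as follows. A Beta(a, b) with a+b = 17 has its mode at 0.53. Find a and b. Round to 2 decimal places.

a = 8.95, b = 8.05

For a,b>1 the mode is (a−1)/(a+b−2), so a = mode·(κ−2)+1 = 0.53×15+1 = 8.95.
And b = (1−mode)·(κ−2)+1 = 0.47×15+1 = 8.05.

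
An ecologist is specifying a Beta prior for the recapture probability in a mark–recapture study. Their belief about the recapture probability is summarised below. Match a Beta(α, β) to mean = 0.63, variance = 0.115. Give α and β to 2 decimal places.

α = 0.65, β = 0.38

Write ν = α+β; then α = μν and Var = μ(1−μ)/(ν+1).
ν = μ(1−μ)/Var − 1 = 0.2331/0.115 − 1 = 1.0270.
α = 0.63·1.0270 = 0.65, β = 0.37·1.0270 = 0.38.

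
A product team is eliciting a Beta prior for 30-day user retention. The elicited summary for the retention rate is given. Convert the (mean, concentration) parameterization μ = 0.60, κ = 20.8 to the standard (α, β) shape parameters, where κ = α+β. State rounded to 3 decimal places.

α = 12.480, β = 8.320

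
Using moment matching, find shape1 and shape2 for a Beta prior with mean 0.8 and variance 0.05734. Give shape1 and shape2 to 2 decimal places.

shape1 = 1.43, shape2 = 0.36

Write ν = shape1+shape2; then shape1 = μν and Var = μ(1−μ)/(ν+1).
ν = μ(1−μ)/Var − 1 = 0.16/0.05734 − 1 = 1.7904.
shape1 = 0.8·1.7904 = 1.43, shape2 = 0.2·1.7904 = 0.36.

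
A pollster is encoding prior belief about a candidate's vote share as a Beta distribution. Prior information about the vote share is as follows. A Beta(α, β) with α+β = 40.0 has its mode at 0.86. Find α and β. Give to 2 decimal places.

For α,β>1 the mode is (α−1)/(α+β−2), so α = mode·(κ−2)+1 = 0.86×38.0+1 = 33.68.
And β = (1−mode)·(κ−2)+1 = 0.14×38.0+1 = 6.32.

α = 33.68, β = 6.32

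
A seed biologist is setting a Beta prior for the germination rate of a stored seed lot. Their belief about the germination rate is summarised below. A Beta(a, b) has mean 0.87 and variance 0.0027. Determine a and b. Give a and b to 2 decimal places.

a = 35.57, b = 5.32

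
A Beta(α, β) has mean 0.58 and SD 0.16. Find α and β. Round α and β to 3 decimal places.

α = 4.939, β = 3.577

Variance = 0.16² = 0.0256. The moment-matching identity α+β = μ(1−μ)/Var − 1 gives
α+β = 0.2436/0.0256 − 1 = 8.5156, so α = μ·8.5156 = 4.939 and β = (1−μ)·8.5156 = 3.577.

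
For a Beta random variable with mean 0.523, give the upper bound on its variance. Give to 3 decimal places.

Var = μ(1−μ)/(α+β+1), which approaches μ(1−μ) as α+β → 0.
So the supremum is μ(1−μ) = 0.523×0.477 = 0.249.

0.249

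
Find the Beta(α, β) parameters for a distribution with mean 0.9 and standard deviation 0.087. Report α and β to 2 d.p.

σ² = 0.087² = 0.007569.
With s = α+β, Var = μ(1−μ)/(s+1), so s+1 = (0.9×0.1)/0.007569 = 11.8906 and s = 10.8906.
α = μs = 9.80, β = (1−μ)s = 1.09.

α = 9.80, β = 1.09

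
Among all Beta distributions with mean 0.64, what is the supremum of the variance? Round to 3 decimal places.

0.230

For fixed mean μ the Beta variance is μ(1−μ)/(α+β+1), increasing as α+β decreases.
Its least upper bound (not attained) is μ(1−μ) = 0.64·0.36 = 0.230.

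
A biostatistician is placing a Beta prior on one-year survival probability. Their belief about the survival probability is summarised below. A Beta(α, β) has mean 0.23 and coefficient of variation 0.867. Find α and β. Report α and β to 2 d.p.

Var = (CV·μ)² = (0.867×0.23)² = 0.039764.
α+β = μ(1−μ)/Var − 1 = 0.1771/0.039764 − 1 = 3.4537.
Thus α = 0.23·3.4537 = 0.79 and β = 0.77·3.4537 = 2.66.

α = 0.79, β = 2.66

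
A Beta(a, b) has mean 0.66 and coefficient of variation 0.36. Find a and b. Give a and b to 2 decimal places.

σ = CV·μ = 0.36×0.66 = 0.23760, so σ² = 0.056454.
s+1 = μ(1−μ)/σ² = 0.2244/0.056454 = 3.9749, so s = a+b = 2.9749.
a = μs = 1.96, b = (1−μ)s = 1.01.

a = 1.96, b = 1.01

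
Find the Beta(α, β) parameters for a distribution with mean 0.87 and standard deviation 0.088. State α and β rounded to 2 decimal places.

α = 11.84, β = 1.77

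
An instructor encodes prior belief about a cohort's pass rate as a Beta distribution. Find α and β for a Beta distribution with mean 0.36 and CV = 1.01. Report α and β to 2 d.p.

α = 0.27, β = 0.48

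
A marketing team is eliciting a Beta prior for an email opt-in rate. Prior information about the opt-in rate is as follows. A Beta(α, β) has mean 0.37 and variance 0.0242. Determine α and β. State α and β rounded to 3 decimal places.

Let s = α+β. The Beta variance is μ(1−μ)/(s+1).
So s+1 = μ(1−μ)/σ² = (0.37×0.63)/0.0242 = 0.2331/0.0242 = 9.6322, giving s = 8.6322.
Then α = μs = 0.37×8.6322 = 3.194 and β = (1−μ)s = 0.63×8.6322 = 5.438.

α = 3.194, β = 5.438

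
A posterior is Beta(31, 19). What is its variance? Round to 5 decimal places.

α+β = 50 and αβ = 589, so Var = αβ/[(α+β)²(α+β+1)] = 589/127500 = 0.00462.

0.00462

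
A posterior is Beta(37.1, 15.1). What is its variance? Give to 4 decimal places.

α+β = 52.2 and αβ = 560.21, so Var = αβ/[(α+β)²(α+β+1)] = 560.21/144961.488 = 0.0039.

0.0039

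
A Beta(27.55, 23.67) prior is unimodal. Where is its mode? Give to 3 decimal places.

0.539

The density x^(α−1)(1−x)^(β−1) is maximised at (α−1)/(α+β−2) = 26.55/49.22 = 0.539.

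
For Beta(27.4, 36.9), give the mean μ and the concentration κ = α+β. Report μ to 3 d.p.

μ = 0.426, κ = 64.3

κ = α+β = 27.4+36.9 = 64.3; μ = α/κ = 27.4/64.3 = 0.426.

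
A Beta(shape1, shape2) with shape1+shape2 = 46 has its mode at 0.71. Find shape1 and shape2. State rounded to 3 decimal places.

shape1 = 32.240, shape2 = 13.760

For shape1,shape2>1 the mode is (shape1−1)/(shape1+shape2−2), so shape1 = mode·(κ−2)+1 = 0.71×44+1 = 32.240.
And shape2 = (1−mode)·(κ−2)+1 = 0.29×44+1 = 13.760.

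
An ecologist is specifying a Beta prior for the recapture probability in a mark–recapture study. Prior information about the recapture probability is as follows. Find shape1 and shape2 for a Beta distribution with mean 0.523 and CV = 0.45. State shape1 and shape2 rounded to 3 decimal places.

Var = (CV·μ)² = (0.45×0.523)² = 0.055390.
shape1+shape2 = μ(1−μ)/Var − 1 = 0.249471/0.055390 − 1 = 3.5039.
Thus shape1 = 0.523·3.5039 = 1.833 and shape2 = 0.477·3.5039 = 1.671.

shape1 = 1.833, shape2 = 1.671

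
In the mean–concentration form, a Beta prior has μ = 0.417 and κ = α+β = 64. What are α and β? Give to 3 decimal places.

α = 26.688, β = 37.312

α = μκ = 0.417×64 = 26.688 and β = (1−μ)κ = 0.583×64 = 37.312.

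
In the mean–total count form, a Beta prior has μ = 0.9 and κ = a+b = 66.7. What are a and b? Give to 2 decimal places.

Split κ in proportion μ : (1−μ): a = 0.9·66.7 = 60.03, b = 66.7 − 60.03 = 6.67.

a = 60.03, b = 6.67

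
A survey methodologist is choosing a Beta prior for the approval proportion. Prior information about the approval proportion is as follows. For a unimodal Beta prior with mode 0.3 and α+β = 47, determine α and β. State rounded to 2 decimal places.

Mode = (α−1)/(κ−2) with κ = α+β, so α−1 = 0.3·45 = 13.50.
α = 14.50; β = κ − α = 32.50.

α = 14.50, β = 32.50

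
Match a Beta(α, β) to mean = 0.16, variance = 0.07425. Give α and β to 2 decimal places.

α = 0.13, β = 0.68

Let s = α+β. The Beta variance is μ(1−μ)/(s+1).
So s+1 = μ(1−μ)/σ² = (0.16×0.84)/0.07425 = 0.1344/0.07425 = 1.8101, giving s = 0.8101.
Then α = μs = 0.16×0.8101 = 0.13 and β = (1−μ)s = 0.84×0.8101 = 0.68.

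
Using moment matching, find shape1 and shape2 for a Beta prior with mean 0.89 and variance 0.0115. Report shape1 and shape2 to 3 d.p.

Write ν = shape1+shape2; then shape1 = μν and Var = μ(1−μ)/(ν+1).
ν = μ(1−μ)/Var − 1 = 0.0979/0.0115 − 1 = 7.5130.
shape1 = 0.89·7.5130 = 6.687, shape2 = 0.11·7.5130 = 0.826.

shape1 = 6.687, shape2 = 0.826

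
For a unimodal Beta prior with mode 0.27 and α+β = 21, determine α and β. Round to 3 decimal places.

α = 6.130, β = 14.870

For α,β>1 the mode is (α−1)/(α+β−2), so α = mode·(κ−2)+1 = 0.27×19+1 = 6.130.
And β = (1−mode)·(κ−2)+1 = 0.73×19+1 = 14.870.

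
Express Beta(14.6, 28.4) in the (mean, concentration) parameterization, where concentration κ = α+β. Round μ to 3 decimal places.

κ = α+β = 14.6+28.4 = 43.0; μ = α/κ = 14.6/43.0 = 0.340.

μ = 0.340, κ = 43.0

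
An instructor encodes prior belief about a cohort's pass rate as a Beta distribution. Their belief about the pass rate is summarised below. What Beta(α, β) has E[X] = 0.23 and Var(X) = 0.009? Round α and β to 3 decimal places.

α = 4.296, β = 14.382

Let s = α+β. The Beta variance is μ(1−μ)/(s+1).
So s+1 = μ(1−μ)/σ² = (0.23×0.77)/0.009 = 0.1771/0.009 = 19.6778, giving s = 18.6778.
Then α = μs = 0.23×18.6778 = 4.296 and β = (1−μ)s = 0.77×18.6778 = 14.382.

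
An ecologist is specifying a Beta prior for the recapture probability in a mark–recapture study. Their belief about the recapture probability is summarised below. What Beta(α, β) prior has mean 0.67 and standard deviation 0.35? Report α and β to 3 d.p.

First σ² = 0.1225. Setting α = μn, β = (1−μ)n with n = α+β,
μ(1−μ)/(n+1) = 0.1225 ⇒ n+1 = 0.2211/0.1225 = 1.8049 ⇒ n = 0.8049.
Hence α = 0.67×0.8049 = 0.539, β = 0.33×0.8049 = 0.266.

α = 0.539, β = 0.266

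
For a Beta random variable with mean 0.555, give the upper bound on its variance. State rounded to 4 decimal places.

Var = μ(1−μ)/(α+β+1), which approaches μ(1−μ) as α+β → 0.
So the supremum is μ(1−μ) = 0.555×0.445 = 0.2470.

0.2470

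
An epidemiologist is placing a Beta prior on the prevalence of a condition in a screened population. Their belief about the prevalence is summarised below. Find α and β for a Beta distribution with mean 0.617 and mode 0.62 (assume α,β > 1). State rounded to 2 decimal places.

α = 49.36, β = 30.64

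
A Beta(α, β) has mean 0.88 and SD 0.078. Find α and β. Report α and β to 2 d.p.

α = 14.39, β = 1.96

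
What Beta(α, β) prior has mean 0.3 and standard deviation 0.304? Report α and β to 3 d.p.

σ² = 0.304² = 0.092416.
With s = α+β, Var = μ(1−μ)/(s+1), so s+1 = (0.3×0.7)/0.092416 = 2.2723 and s = 1.2723.
α = μs = 0.382, β = (1−μ)s = 0.891.

α = 0.382, β = 0.891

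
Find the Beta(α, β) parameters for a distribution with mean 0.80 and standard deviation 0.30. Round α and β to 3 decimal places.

First σ² = 0.0900. Setting α = μn, β = (1−μ)n with n = α+β,
μ(1−μ)/(n+1) = 0.0900 ⇒ n+1 = 0.1600/0.0900 = 1.7778 ⇒ n = 0.7778.
Hence α = 0.80×0.7778 = 0.622, β = 0.20×0.7778 = 0.156.

α = 0.622, β = 0.156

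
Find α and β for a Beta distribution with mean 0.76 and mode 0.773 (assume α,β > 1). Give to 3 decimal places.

α = 31.920, β = 10.080

With s = α+β: μ = α/s and mode = (α−1)/(s−2). Eliminating α = μs,
μs − 1 = m(s−2) ⇒ s(μ−m) = 1−2m ⇒ s = -0.546/-0.013 = 42.0000.
So α = μs = 31.920, β = (1−μ)s = 10.080.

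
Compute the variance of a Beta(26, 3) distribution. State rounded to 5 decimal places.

0.00309

Var = αβ/[(α+β)²(α+β+1)] = (26×3)/(29²×30) = 78/25230 = 0.00309.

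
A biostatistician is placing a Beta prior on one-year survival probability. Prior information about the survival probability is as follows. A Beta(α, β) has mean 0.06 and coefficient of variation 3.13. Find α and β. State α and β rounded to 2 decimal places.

σ = CV·μ = 3.13×0.06 = 0.18780, so σ² = 0.035269.
s+1 = μ(1−μ)/σ² = 0.0564/0.035269 = 1.5991, so s = α+β = 0.5991.
α = μs = 0.04, β = (1−μ)s = 0.56.

α = 0.04, β = 0.56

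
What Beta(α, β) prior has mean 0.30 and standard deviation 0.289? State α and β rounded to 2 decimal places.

Variance = 0.289² = 0.083521. The moment-matching identity α+β = μ(1−μ)/Var − 1 gives
α+β = 0.2100/0.083521 − 1 = 1.5143, so α = μ·1.5143 = 0.45 and β = (1−μ)·1.5143 = 1.06.

α = 0.45, β = 1.06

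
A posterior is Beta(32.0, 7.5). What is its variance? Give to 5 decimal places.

Var = αβ/[(α+β)²(α+β+1)] = (32.0×7.5)/(39.5²×40.5) = 240.00/63190.125 = 0.00380.

0.00380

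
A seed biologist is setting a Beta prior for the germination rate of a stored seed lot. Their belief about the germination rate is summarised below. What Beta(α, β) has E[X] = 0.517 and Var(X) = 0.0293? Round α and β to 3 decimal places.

Let s = α+β. The Beta variance is μ(1−μ)/(s+1).
So s+1 = μ(1−μ)/σ² = (0.517×0.483)/0.0293 = 0.249711/0.0293 = 8.5226, giving s = 7.5226.
Then α = μs = 0.517×7.5226 = 3.889 and β = (1−μ)s = 0.483×7.5226 = 3.633.

α = 3.889, β = 3.633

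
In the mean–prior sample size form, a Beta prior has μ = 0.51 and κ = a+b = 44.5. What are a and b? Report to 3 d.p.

a = 22.695, b = 21.805

Split κ in proportion μ : (1−μ): a = 0.51·44.5 = 22.695, b = 44.5 − 22.695 = 21.805.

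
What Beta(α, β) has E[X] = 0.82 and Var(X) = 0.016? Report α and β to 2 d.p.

α = 6.74, β = 1.48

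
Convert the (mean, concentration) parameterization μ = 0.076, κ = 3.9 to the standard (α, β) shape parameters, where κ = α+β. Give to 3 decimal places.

α = 0.296, β = 3.604

α = μκ = 0.076×3.9 = 0.296 and β = (1−μ)κ = 0.924×3.9 = 3.604.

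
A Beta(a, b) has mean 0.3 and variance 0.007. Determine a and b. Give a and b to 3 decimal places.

By moment matching, a+b = μ(1−μ)/σ² − 1 = (0.3·0.7)/0.007 − 1 = 30.0000 − 1 = 29.0000.
Since a/(a+b) = μ, a = 0.3·29.0000 = 8.700 and b = 0.7·29.0000 = 20.300.

a = 8.700, b = 20.300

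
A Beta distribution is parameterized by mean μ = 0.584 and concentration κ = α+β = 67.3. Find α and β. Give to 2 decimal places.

α = 39.30, β = 28.00

Split κ in proportion μ : (1−μ): α = 0.584·67.3 = 39.30, β = 67.3 − 39.30 = 28.00.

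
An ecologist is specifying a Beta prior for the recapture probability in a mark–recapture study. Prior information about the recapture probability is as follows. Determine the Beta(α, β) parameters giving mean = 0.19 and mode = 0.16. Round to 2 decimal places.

α = 4.31, β = 18.36

With s = α+β: μ = α/s and mode = (α−1)/(s−2). Eliminating α = μs,
μs − 1 = m(s−2) ⇒ s(μ−m) = 1−2m ⇒ s = 0.68/0.03 = 22.6667.
So α = μs = 4.31, β = (1−μ)s = 18.36.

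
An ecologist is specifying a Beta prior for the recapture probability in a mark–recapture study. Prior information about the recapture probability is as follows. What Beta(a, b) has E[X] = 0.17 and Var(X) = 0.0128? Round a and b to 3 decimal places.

Write ν = a+b; then a = μν and Var = μ(1−μ)/(ν+1).
ν = μ(1−μ)/Var − 1 = 0.1411/0.0128 − 1 = 10.0234.
a = 0.17·10.0234 = 1.704, b = 0.83·10.0234 = 8.319.

a = 1.704, b = 8.319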